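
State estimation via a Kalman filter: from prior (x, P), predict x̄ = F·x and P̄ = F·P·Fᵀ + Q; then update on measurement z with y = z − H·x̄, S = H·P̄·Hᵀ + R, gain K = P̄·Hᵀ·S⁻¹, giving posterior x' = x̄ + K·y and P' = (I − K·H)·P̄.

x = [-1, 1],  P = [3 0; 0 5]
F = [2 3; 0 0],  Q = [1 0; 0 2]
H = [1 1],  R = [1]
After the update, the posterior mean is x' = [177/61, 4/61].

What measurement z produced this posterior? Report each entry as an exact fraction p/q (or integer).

x̄ = F·x = [1, 0]
P̄ = F·P·Fᵀ + Q = [58 0; 0 2]
S = H·P̄·Hᵀ + R = [61]
K = P̄·Hᵀ·S⁻¹ = [58/61; 2/61]
x' − x̄ = [116/61, 4/61] = K·y
y = (KᵀK)⁻¹·Kᵀ·(x' − x̄) = [2]
z = y + H·x̄ = [2] + [1] = [3]

z = [3]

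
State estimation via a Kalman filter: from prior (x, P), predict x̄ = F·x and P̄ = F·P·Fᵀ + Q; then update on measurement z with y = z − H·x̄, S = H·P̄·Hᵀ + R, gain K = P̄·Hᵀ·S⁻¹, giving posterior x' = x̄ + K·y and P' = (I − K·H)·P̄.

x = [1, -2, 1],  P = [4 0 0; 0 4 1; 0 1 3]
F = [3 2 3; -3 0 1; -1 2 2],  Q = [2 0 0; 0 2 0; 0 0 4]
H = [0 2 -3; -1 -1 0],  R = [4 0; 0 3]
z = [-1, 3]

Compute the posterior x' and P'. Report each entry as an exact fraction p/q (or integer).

x̄ = F·x = [2, -2, -3]
P̄ = F·P·Fᵀ + Q = [93 -25 32; -25 41 20; 32 20 44]
y = z − H·x̄ = [-6, 3]
S = H·P̄·Hᵀ + R = [324 124; 124 87]
K = P̄·Hᵀ·S⁻¹ = [-2135/6406 -982/3203; 1949/6406 -1978/3203; -389/3203 -1360/3203]
x' = x̄ + K·y = [9865/3203, -18187/3203, -11355/3203]
P' = (I − K·H)·P̄ = [75248/3203 -72302/3203 -46778/3203; -72302/3203 78236/3203 50858/3203; -46778/3203 50858/3203 34424/3203]

x' = [9865/3203, -18187/3203, -11355/3203]
P' = [75248/3203 -72302/3203 -46778/3203; -72302/3203 78236/3203 50858/3203; -46778/3203 50858/3203 34424/3203]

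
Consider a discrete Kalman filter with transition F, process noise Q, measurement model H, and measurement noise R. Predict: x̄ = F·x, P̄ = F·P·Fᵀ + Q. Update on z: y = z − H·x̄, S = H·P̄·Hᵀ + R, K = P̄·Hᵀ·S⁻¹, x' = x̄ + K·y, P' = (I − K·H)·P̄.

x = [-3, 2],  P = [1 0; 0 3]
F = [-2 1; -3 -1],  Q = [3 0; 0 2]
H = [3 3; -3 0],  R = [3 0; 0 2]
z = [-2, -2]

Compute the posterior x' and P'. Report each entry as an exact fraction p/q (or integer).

x' = [204/293, -4608/3809]
P' = [62/293 -60/293; -60/293 1993/3809]

x̄ = F·x = [8, 7]
P̄ = F·P·Fᵀ + Q = [10 3; 3 14]
y = z − H·x̄ = [-47, 22]
S = H·P̄·Hᵀ + R = [273 -117; -117 92]
K = P̄·Hᵀ·S⁻¹ = [2/293 -93/293; 1213/3809 90/293]
x' = x̄ + K·y = [204/293, -4608/3809]
P' = (I − K·H)·P̄ = [62/293 -60/293; -60/293 1993/3809]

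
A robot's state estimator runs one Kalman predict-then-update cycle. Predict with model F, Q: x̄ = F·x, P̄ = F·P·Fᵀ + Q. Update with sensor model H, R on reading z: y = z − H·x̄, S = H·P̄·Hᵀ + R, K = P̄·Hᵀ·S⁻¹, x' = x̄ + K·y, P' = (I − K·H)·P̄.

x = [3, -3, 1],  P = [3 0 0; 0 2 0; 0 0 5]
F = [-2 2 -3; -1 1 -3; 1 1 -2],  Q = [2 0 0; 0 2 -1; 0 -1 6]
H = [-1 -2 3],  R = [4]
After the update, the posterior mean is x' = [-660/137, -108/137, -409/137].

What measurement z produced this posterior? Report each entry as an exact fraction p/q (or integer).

z = [-3]

x̄ = F·x = [-15, -9, -2]
P̄ = F·P·Fᵀ + Q = [67 55 28; 55 52 28; 28 28 31]
S = H·P̄·Hᵀ + R = [274]
K = P̄·Hᵀ·S⁻¹ = [-93/274; -75/274; 9/274]
x' − x̄ = [1395/137, 1125/137, -135/137] = K·y
y = (KᵀK)⁻¹·Kᵀ·(x' − x̄) = [-30]
z = y + H·x̄ = [-30] + [27] = [-3]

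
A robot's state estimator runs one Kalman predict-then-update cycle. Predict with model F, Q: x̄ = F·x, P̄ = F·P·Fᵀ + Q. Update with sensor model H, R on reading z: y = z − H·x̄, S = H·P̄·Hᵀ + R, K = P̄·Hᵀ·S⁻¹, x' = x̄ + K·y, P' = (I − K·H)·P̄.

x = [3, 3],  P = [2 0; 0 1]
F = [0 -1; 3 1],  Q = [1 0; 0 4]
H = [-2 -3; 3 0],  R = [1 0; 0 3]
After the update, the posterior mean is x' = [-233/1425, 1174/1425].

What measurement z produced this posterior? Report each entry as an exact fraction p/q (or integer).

x̄ = F·x = [-3, 12]
P̄ = F·P·Fᵀ + Q = [2 -1; -1 23]
S = H·P̄·Hᵀ + R = [204 -3; -3 21]
K = P̄·Hᵀ·S⁻¹ = [-1/1425 407/1425; -472/1425 -271/1425]
x' − x̄ = [4042/1425, -15926/1425] = K·y
y = (KᵀK)⁻¹·Kᵀ·(x' − x̄) = [28, 10]
z = y + H·x̄ = [28, 10] + [-30, -9] = [-2, 1]

z = [-2, 1]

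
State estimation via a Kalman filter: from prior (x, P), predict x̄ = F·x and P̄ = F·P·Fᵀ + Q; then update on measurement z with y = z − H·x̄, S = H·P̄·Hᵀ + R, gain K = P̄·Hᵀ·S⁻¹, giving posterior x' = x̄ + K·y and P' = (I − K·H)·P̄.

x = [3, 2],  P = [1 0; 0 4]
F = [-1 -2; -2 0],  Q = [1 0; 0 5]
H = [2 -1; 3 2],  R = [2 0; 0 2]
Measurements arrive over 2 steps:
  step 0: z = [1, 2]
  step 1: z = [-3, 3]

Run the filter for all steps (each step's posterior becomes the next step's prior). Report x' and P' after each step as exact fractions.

step 0: x' = [2469/4168, -217/2084], P' = [413/2084 -157/1042; -157/1042 259/521]
step 1: x' = [-630942/1786331, 3341867/1786331], P' = [332590/1786331 -250560/1786331; -250560/1786331 857018/1786331]

step 0: x̄ = F·x = [-7, -6]
step 0: P̄ = F·P·Fᵀ + Q = [18 2; 2 9]
step 0: y = z − H·x̄ = [9, 35]
step 0: S = H·P̄·Hᵀ + R = [75 92; 92 224]
step 0: K = P̄·Hᵀ·S⁻¹ = [285/1042 611/4168; -208/521 565/2084]
step 0: x' = x̄ + K·y = [2469/4168, -217/2084]
step 0: P' = (I − K·H)·P̄ = [413/2084 -157/1042; -157/1042 259/521]
step 1: x̄ = F·x = [-1601/4168, -2469/2084]
step 1: P̄ = F·P·Fᵀ + Q = [5385/2084 -215/1042; -215/1042 3018/521]
step 1: y = z − H·x̄ = [-1780/521, 27183/4168]
step 1: S = H·P̄·Hᵀ + R = [9875/521 1934/521; 1934/521 95761/2084]
step 1: K = P̄·Hᵀ·S⁻¹ = [457870/1786331 248325/1786331; -679069/1786331 481178/1786331]
step 1: x' = x̄ + K·y = [-630942/1786331, 3341867/1786331]
step 1: P' = (I − K·H)·P̄ = [332590/1786331 -250560/1786331; -250560/1786331 857018/1786331]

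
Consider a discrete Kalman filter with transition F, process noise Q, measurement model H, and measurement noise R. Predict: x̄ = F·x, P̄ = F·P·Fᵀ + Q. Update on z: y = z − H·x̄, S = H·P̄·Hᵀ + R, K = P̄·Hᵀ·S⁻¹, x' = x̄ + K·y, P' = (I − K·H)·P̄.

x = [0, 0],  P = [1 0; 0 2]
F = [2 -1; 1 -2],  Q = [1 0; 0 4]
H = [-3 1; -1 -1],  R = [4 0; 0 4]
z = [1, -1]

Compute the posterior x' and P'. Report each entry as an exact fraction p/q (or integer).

x̄ = F·x = [0, 0]
P̄ = F·P·Fᵀ + Q = [7 6; 6 13]
y = z − H·x̄ = [1, -1]
S = H·P̄·Hᵀ + R = [44 20; 20 36]
K = P̄·Hᵀ·S⁻¹ = [-35/148 -17/74; 25/148 -23/37]
x' = x̄ + K·y = [-1/148, 117/148]
P' = (I − K·H)·P̄ = [69/148 67/148; 67/148 301/148]

x' = [-1/148, 117/148]
P' = [69/148 67/148; 67/148 301/148]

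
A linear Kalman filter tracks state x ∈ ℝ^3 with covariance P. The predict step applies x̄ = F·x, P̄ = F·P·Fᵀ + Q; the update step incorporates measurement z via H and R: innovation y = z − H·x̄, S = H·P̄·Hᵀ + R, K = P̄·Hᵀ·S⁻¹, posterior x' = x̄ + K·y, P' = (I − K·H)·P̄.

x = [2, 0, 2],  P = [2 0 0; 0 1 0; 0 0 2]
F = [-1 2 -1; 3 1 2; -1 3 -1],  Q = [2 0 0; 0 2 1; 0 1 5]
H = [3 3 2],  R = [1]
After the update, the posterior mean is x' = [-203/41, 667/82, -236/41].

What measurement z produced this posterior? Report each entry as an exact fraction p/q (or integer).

x̄ = F·x = [-4, 10, -4]
P̄ = F·P·Fᵀ + Q = [10 -8 10; -8 29 -6; 10 -6 18]
S = H·P̄·Hᵀ + R = [328]
K = P̄·Hᵀ·S⁻¹ = [13/164; 51/328; 6/41]
x' − x̄ = [-39/41, -153/82, -72/41] = K·y
y = (KᵀK)⁻¹·Kᵀ·(x' − x̄) = [-12]
z = y + H·x̄ = [-12] + [10] = [-2]

z = [-2]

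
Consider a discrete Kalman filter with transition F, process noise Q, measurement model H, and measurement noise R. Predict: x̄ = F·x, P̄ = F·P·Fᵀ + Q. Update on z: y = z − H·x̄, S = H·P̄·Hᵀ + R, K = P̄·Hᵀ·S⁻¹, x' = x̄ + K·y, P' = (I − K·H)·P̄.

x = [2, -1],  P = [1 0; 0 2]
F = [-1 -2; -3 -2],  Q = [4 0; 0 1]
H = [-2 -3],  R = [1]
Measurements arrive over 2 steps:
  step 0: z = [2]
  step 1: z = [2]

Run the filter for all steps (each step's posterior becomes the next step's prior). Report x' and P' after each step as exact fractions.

step 0: x̄ = F·x = [0, -4]
step 0: P̄ = F·P·Fᵀ + Q = [13 11; 11 18]
step 0: y = z − H·x̄ = [-10]
step 0: S = H·P̄·Hᵀ + R = [347]
step 0: K = P̄·Hᵀ·S⁻¹ = [-59/347; -76/347]
step 0: x' = x̄ + K·y = [590/347, -628/347]
step 0: P' = (I − K·H)·P̄ = [1030/347 -667/347; -667/347 470/347]
step 1: x̄ = F·x = [666/347, -514/347]
step 1: P̄ = F·P·Fᵀ + Q = [1630/347 -366/347; -366/347 3493/347]
step 1: y = z − H·x̄ = [484/347]
step 1: S = H·P̄·Hᵀ + R = [33912/347]
step 1: K = P̄·Hᵀ·S⁻¹ = [-1081/16956; -361/1256]
step 1: x' = x̄ + K·y = [7759/4239, -591/314]
step 1: P' = (I − K·H)·P̄ = [36457/8478 -1787/628; -1787/628 2503/1256]

step 0: x' = [590/347, -628/347], P' = [1030/347 -667/347; -667/347 470/347]
step 1: x' = [7759/4239, -591/314], P' = [36457/8478 -1787/628; -1787/628 2503/1256]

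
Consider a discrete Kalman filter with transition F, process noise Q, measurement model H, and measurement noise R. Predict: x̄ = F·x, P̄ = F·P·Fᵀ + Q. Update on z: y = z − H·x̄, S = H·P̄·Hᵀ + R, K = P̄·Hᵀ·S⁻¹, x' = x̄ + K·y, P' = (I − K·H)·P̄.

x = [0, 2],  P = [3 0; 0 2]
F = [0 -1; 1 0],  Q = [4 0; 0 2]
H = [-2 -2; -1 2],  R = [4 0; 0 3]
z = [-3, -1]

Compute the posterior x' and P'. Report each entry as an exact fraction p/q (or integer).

x' = [317/332, 135/664]
P' = [57/83 -15/166; -15/166 135/332]

x̄ = F·x = [-2, 0]
P̄ = F·P·Fᵀ + Q = [6 0; 0 5]
y = z − H·x̄ = [-7, -3]
S = H·P̄·Hᵀ + R = [48 -8; -8 29]
K = P̄·Hᵀ·S⁻¹ = [-99/332 -24/83; -105/664 25/83]
x' = x̄ + K·y = [317/332, 135/664]
P' = (I − K·H)·P̄ = [57/83 -15/166; -15/166 135/332]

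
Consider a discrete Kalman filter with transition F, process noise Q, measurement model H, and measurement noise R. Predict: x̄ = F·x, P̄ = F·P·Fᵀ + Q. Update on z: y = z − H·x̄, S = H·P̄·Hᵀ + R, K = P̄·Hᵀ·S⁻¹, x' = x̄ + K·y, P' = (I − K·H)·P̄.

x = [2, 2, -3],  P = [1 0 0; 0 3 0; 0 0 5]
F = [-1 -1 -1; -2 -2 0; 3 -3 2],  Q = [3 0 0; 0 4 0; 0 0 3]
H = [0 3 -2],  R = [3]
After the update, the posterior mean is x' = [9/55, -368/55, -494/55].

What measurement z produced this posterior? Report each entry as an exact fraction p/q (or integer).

x̄ = F·x = [-1, -8, -6]
P̄ = F·P·Fᵀ + Q = [12 8 -4; 8 20 12; -4 12 59]
S = H·P̄·Hᵀ + R = [275]
K = P̄·Hᵀ·S⁻¹ = [32/275; 36/275; -82/275]
x' − x̄ = [64/55, 72/55, -164/55] = K·y
y = (KᵀK)⁻¹·Kᵀ·(x' − x̄) = [10]
z = y + H·x̄ = [10] + [-12] = [-2]

z = [-2]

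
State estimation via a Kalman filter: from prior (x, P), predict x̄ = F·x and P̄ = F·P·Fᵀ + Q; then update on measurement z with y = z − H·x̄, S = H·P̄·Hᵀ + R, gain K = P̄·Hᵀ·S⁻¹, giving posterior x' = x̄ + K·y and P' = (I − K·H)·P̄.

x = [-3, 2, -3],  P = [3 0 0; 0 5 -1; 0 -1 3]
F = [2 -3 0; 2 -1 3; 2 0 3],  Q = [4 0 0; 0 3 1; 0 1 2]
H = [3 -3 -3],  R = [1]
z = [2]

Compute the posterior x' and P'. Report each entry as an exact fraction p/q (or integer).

x' = [-1803/143, -1126/143, -3099/572]
P' = [8705/143 5418/143 6573/286; 5418/143 3529/143 3793/286; 6573/286 3793/286 11183/1144]

x̄ = F·x = [-12, -17, -15]
P̄ = F·P·Fᵀ + Q = [61 36 21; 36 53 43; 21 43 41]
y = z − H·x̄ = [-58]
S = H·P̄·Hᵀ + R = [1144]
K = P̄·Hᵀ·S⁻¹ = [3/286; -45/286; -189/1144]
x' = x̄ + K·y = [-1803/143, -1126/143, -3099/572]
P' = (I − K·H)·P̄ = [8705/143 5418/143 6573/286; 5418/143 3529/143 3793/286; 6573/286 3793/286 11183/1144]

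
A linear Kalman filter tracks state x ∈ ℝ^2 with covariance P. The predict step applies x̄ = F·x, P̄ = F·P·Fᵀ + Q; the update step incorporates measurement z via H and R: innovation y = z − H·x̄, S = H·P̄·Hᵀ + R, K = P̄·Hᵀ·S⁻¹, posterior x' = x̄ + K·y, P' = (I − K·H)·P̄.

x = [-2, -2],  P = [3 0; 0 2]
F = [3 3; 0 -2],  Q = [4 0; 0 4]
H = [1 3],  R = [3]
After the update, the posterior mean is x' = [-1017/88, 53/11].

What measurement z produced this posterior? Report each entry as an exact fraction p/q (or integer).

z = [3]

x̄ = F·x = [-12, 4]
P̄ = F·P·Fᵀ + Q = [49 -12; -12 12]
S = H·P̄·Hᵀ + R = [88]
K = P̄·Hᵀ·S⁻¹ = [13/88; 3/11]
x' − x̄ = [39/88, 9/11] = K·y
y = (KᵀK)⁻¹·Kᵀ·(x' − x̄) = [3]
z = y + H·x̄ = [3] + [0] = [3]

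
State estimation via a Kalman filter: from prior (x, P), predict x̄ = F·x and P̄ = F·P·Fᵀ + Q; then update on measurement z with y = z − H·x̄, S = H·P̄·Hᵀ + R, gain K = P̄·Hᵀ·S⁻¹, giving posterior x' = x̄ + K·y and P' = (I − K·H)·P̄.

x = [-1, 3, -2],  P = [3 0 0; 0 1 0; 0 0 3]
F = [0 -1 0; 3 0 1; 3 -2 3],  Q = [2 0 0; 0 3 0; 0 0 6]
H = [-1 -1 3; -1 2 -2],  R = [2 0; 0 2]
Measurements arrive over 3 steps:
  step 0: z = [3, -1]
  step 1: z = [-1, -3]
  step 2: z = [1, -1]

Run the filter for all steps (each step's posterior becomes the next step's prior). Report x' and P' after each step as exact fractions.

step 0: x' = [-31355/17697, -7447/5899, -213/5899], P' = [39922/17697 15262/5899 9348/5899; 15262/5899 26460/5899 15576/5899; 9348/5899 15576/5899 10100/5899]
step 1: x' = [3036308/16188461, -42277090/16188461, -18766329/16188461], P' = [27988071/16188461 28126682/16188461 17404719/16188461; 28126682/16188461 52246788/16188461 30476244/16188461; 17404719/16188461 30476244/16188461 20304273/16188461]
step 2: x' = [7011633143/4431034842, 5817118218/3692529035, 10292659669/7385058070], P' = [11652712889/6646552263 1308425264/738505807 809489055/738505807; 1308425264/738505807 12047860368/3692529035 7034229342/3692529035; 809489055/738505807 7034229342/3692529035 4683504243/3692529035]

step 0: x̄ = F·x = [-3, -5, -15]
step 0: P̄ = F·P·Fᵀ + Q = [3 0 2; 0 33 36; 2 36 64]
step 0: y = z − H·x̄ = [40, -24]
step 0: S = H·P̄·Hᵀ + R = [386 -161; -161 113]
step 0: K = P̄·Hᵀ·S⁻¹ = [-788/17697 -2219/17697; 2503/5899 3253/5899; 2688/5899 802/5899]
step 0: x' = x̄ + K·y = [-31355/17697, -7447/5899, -213/5899]
step 0: P' = (I − K·H)·P̄ = [39922/17697 15262/5899 9348/5899; 15262/5899 26460/5899 15576/5899; 9348/5899 15576/5899 10100/5899]
step 1: x̄ = F·x = [7447/5899, -31568/5899, -17100/5899]
step 1: P̄ = F·P·Fᵀ + Q = [38258/5899 -61362/5899 -39594/5899; -61362/5899 203651/5899 139518/5899; -39594/5899 139518/5899 150108/5899]
step 1: y = z − H·x̄ = [21280/5899, 18686/5899]
step 1: S = H·P̄·Hᵀ + R = [882411/5899 -52592/5899; -52592/5899 436020/5899]
step 1: K = P̄·Hᵀ·S⁻¹ = [-1950298/16188461 -6544145/32376922; 5527631/16188461 7707203/16188461; 6515928/16188461 2939223/32376922]
step 1: x' = x̄ + K·y = [3036308/16188461, -42277090/16188461, -18766329/16188461]
step 1: P' = (I − K·H)·P̄ = [27988071/16188461 28126682/16188461 17404719/16188461; 28126682/16188461 52246788/16188461 30476244/16188461; 17404719/16188461 30476244/16188461 20304273/16188461]
step 2: x̄ = F·x = [42277090/16188461, -9657405/16188461, 37364117/16188461]
step 2: P̄ = F·P·Fᵀ + Q = [84623710/16188461 -114856290/16188461 -71315202/16188461; -114856290/16188461 425190609/16188461 291949506/16188461; -71315202/16188461 291949506/16188461 350798844/16188461]
step 2: y = z − H·x̄ = [-63284205/16188461, 120131673/16188461]
step 2: S = H·P̄·Hᵀ + R = [2145862433/16188461 -348783032/16188461; -348783032/16188461 1059526748/16188461]
step 2: K = P̄·Hᵀ·S⁻¹ = [-786167890/6646552263 -205527779/1022546502; 1256350669/3692529035 134043682/284040695; 1484419056/3692529035 50308071/568081390]
step 2: x' = x̄ + K·y = [7011633143/4431034842, 5817118218/3692529035, 10292659669/7385058070]
step 2: P' = (I − K·H)·P̄ = [11652712889/6646552263 1308425264/738505807 809489055/738505807; 1308425264/738505807 12047860368/3692529035 7034229342/3692529035; 809489055/738505807 7034229342/3692529035 4683504243/3692529035]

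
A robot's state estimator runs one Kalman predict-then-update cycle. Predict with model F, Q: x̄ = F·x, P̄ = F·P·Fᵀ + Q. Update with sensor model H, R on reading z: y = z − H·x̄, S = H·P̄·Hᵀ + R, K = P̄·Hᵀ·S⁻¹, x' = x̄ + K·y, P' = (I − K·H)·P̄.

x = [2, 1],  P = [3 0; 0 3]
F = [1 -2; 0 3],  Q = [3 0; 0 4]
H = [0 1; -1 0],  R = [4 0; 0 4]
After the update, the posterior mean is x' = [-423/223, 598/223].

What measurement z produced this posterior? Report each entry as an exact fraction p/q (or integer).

x̄ = F·x = [0, 3]
P̄ = F·P·Fᵀ + Q = [18 -18; -18 31]
S = H·P̄·Hᵀ + R = [35 18; 18 22]
K = P̄·Hᵀ·S⁻¹ = [-36/223 -153/223; 179/223 36/223]
x' − x̄ = [-423/223, -71/223] = K·y
y = (KᵀK)⁻¹·Kᵀ·(x' − x̄) = [-1, 3]
z = y + H·x̄ = [-1, 3] + [3, 0] = [2, 3]

z = [2, 3]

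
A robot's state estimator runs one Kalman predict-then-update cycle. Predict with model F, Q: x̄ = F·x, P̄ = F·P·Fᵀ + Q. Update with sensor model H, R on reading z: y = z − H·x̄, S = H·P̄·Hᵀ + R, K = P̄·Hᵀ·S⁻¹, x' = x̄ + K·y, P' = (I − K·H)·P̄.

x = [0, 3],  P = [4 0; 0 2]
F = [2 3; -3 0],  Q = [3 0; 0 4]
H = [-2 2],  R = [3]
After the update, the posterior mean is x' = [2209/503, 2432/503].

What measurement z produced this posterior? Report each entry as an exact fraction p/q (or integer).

x̄ = F·x = [9, 0]
P̄ = F·P·Fᵀ + Q = [37 -24; -24 40]
S = H·P̄·Hᵀ + R = [503]
K = P̄·Hᵀ·S⁻¹ = [-122/503; 128/503]
x' − x̄ = [-2318/503, 2432/503] = K·y
y = (KᵀK)⁻¹·Kᵀ·(x' − x̄) = [19]
z = y + H·x̄ = [19] + [-18] = [1]

z = [1]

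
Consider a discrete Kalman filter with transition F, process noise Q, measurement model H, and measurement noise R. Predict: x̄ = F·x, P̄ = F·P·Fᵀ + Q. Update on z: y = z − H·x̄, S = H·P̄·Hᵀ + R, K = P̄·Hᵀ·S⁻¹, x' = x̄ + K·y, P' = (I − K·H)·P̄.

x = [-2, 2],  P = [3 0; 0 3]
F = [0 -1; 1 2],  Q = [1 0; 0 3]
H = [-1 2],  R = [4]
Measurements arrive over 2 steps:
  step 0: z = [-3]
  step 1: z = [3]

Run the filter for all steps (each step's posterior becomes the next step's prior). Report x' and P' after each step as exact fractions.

step 0: x' = [-8/13, -85/52], P' = [20/13 6/13; 6/13 27/26]
step 1: x' = [5/41, 1723/1517], P' = [48/41 14/41; 14/41 1487/1517]

step 0: x̄ = F·x = [-2, 2]
step 0: P̄ = F·P·Fᵀ + Q = [4 -6; -6 18]
step 0: y = z − H·x̄ = [-9]
step 0: S = H·P̄·Hᵀ + R = [104]
step 0: K = P̄·Hᵀ·S⁻¹ = [-2/13; 21/52]
step 0: x' = x̄ + K·y = [-8/13, -85/52]
step 0: P' = (I − K·H)·P̄ = [20/13 6/13; 6/13 27/26]
step 1: x̄ = F·x = [85/52, -101/26]
step 1: P̄ = F·P·Fᵀ + Q = [53/26 -33/13; -33/13 137/13]
step 1: y = z − H·x̄ = [645/52]
step 1: S = H·P̄·Hᵀ + R = [1517/26]
step 1: K = P̄·Hᵀ·S⁻¹ = [-5/41; 614/1517]
step 1: x' = x̄ + K·y = [5/41, 1723/1517]
step 1: P' = (I − K·H)·P̄ = [48/41 14/41; 14/41 1487/1517]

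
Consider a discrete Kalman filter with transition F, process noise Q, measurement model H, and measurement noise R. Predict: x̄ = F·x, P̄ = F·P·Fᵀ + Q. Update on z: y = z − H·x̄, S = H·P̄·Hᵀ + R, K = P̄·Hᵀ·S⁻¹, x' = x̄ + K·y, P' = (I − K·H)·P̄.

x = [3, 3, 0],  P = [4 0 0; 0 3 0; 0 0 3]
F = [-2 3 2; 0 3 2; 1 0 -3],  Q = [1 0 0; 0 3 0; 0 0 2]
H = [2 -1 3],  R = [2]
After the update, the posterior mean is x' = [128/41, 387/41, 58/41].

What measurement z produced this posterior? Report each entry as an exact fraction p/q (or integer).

x̄ = F·x = [3, 9, 3]
P̄ = F·P·Fᵀ + Q = [56 39 -26; 39 42 -18; -26 -18 33]
S = H·P̄·Hᵀ + R = [205]
K = P̄·Hᵀ·S⁻¹ = [-1/41; -18/205; 13/41]
x' − x̄ = [5/41, 18/41, -65/41] = K·y
y = (KᵀK)⁻¹·Kᵀ·(x' − x̄) = [-5]
z = y + H·x̄ = [-5] + [6] = [1]

z = [1]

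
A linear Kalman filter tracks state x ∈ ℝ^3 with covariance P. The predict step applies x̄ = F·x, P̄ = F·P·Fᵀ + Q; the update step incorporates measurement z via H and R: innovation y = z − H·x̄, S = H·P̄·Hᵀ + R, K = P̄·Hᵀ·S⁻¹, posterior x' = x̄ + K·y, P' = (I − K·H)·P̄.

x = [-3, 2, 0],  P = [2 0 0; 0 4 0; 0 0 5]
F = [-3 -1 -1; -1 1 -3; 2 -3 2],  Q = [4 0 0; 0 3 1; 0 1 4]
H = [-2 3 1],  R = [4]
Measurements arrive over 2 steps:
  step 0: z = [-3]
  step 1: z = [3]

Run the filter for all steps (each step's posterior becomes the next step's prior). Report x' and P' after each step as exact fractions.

step 0: x̄ = F·x = [7, 5, -12]
step 0: P̄ = F·P·Fᵀ + Q = [31 17 -10; 17 54 -45; -10 -45 68]
step 0: y = z − H·x̄ = [8]
step 0: S = H·P̄·Hᵀ + R = [248]
step 0: K = P̄·Hᵀ·S⁻¹ = [-21/248; 83/248; -47/248]
step 0: x' = x̄ + K·y = [196/31, 238/31, -419/31]
step 0: P' = (I − K·H)·P̄ = [7247/248 5959/248 -3467/248; 5959/248 6503/248 -7259/248; -3467/248 -7259/248 14655/248]
step 1: x̄ = F·x = [-407/31, 1299/31, -1160/31]
step 1: P̄ = F·P·Fᵀ + Q = [87807/248 -1903/248 8907/248; -1903/248 157223/248 -144003/248; 8907/248 -144003/248 134991/248]
step 1: y = z − H·x̄ = [-3458/31]
step 1: S = H·P̄·Hᵀ + R = [128176/31]
step 1: K = P̄·Hᵀ·S⁻¹ = [-1347/8011; 20717/64088; -19677/64088]
step 1: x' = x̄ + K·y = [45079/8011, 187273/32044, -101597/32044]
step 1: P' = (I − K·H)·P̄ = [15199275/64088 13911221/64088 -11378217/64088; 13911221/64088 12939525/64088 -10913265/64088; -11378217/64088 -10913265/64088 9904653/64088]

step 0: x' = [196/31, 238/31, -419/31], P' = [7247/248 5959/248 -3467/248; 5959/248 6503/248 -7259/248; -3467/248 -7259/248 14655/248]
step 1: x' = [45079/8011, 187273/32044, -101597/32044], P' = [15199275/64088 13911221/64088 -11378217/64088; 13911221/64088 12939525/64088 -10913265/64088; -11378217/64088 -10913265/64088 9904653/64088]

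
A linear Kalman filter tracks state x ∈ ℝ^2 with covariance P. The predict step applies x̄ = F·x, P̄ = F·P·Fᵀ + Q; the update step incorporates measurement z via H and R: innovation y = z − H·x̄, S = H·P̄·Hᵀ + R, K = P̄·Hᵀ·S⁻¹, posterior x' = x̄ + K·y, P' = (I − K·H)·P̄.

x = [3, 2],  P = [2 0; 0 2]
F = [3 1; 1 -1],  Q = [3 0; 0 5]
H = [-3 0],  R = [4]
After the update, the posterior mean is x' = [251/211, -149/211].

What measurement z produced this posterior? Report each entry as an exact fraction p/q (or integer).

x̄ = F·x = [11, 1]
P̄ = F·P·Fᵀ + Q = [23 4; 4 9]
S = H·P̄·Hᵀ + R = [211]
K = P̄·Hᵀ·S⁻¹ = [-69/211; -12/211]
x' − x̄ = [-2070/211, -360/211] = K·y
y = (KᵀK)⁻¹·Kᵀ·(x' − x̄) = [30]
z = y + H·x̄ = [30] + [-33] = [-3]

z = [-3]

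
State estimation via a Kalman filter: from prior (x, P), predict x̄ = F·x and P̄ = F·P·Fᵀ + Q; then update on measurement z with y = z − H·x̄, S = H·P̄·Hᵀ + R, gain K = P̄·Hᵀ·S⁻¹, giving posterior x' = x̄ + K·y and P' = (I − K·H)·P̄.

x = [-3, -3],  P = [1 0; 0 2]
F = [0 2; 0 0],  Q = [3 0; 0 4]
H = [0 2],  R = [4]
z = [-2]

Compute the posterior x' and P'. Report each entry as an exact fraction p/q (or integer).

x' = [-6, -4/5]
P' = [11 0; 0 4/5]

x̄ = F·x = [-6, 0]
P̄ = F·P·Fᵀ + Q = [11 0; 0 4]
y = z − H·x̄ = [-2]
S = H·P̄·Hᵀ + R = [20]
K = P̄·Hᵀ·S⁻¹ = [0; 2/5]
x' = x̄ + K·y = [-6, -4/5]
P' = (I − K·H)·P̄ = [11 0; 0 4/5]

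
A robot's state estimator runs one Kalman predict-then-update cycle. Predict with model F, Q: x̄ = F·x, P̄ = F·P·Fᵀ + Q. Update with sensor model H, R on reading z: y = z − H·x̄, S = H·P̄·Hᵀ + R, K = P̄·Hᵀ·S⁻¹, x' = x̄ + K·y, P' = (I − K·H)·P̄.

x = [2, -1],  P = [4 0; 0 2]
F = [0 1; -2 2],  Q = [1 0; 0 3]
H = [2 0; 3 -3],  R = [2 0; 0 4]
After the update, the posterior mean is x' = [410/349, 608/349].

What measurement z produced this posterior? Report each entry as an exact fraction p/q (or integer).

z = [3, -2]

x̄ = F·x = [-1, -6]
P̄ = F·P·Fᵀ + Q = [3 4; 4 27]
S = H·P̄·Hᵀ + R = [14 -6; -6 202]
K = P̄·Hᵀ·S⁻¹ = [597/1396 -3/1396; 601/1396 -459/1396]
x' − x̄ = [759/349, 2702/349] = K·y
y = (KᵀK)⁻¹·Kᵀ·(x' − x̄) = [5, -17]
z = y + H·x̄ = [5, -17] + [-2, 15] = [3, -2]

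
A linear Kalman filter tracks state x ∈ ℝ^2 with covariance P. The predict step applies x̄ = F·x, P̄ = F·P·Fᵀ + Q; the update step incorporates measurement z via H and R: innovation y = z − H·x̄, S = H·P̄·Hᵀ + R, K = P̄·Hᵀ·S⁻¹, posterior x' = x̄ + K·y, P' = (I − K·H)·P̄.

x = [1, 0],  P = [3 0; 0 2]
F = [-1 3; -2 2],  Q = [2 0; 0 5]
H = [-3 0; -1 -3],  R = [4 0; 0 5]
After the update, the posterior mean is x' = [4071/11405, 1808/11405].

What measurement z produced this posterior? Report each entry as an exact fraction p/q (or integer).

x̄ = F·x = [-1, -2]
P̄ = F·P·Fᵀ + Q = [23 18; 18 25]
S = H·P̄·Hᵀ + R = [211 231; 231 361]
K = P̄·Hᵀ·S⁻¹ = [-3561/11405 -154/11405; 1989/22810 -7149/22810]
x' − x̄ = [15476/11405, 24618/11405] = K·y
y = (KᵀK)⁻¹·Kᵀ·(x' − x̄) = [-4, -8]
z = y + H·x̄ = [-4, -8] + [3, 7] = [-1, -1]

z = [-1, -1]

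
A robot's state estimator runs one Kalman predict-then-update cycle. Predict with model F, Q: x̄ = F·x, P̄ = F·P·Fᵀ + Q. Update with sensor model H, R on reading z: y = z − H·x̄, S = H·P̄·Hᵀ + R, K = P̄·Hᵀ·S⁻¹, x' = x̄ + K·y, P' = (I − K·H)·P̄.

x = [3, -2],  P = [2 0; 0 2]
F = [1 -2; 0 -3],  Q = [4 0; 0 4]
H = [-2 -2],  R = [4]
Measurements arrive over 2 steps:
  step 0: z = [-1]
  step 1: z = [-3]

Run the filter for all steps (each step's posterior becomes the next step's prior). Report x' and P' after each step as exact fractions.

step 0: x' = [102/61, -59/61], P' = [178/61 -152/61; -152/61 186/61]
step 1: x' = [8117/6897, 2534/6897], P' = [17042/6897 -13696/6897; -13696/6897 17186/6897]

step 0: x̄ = F·x = [7, 6]
step 0: P̄ = F·P·Fᵀ + Q = [14 12; 12 22]
step 0: y = z − H·x̄ = [25]
step 0: S = H·P̄·Hᵀ + R = [244]
step 0: K = P̄·Hᵀ·S⁻¹ = [-13/61; -17/61]
step 0: x' = x̄ + K·y = [102/61, -59/61]
step 0: P' = (I − K·H)·P̄ = [178/61 -152/61; -152/61 186/61]
step 1: x̄ = F·x = [220/61, 177/61]
step 1: P̄ = F·P·Fᵀ + Q = [1774/61 1572/61; 1572/61 1918/61]
step 1: y = z − H·x̄ = [611/61]
step 1: S = H·P̄·Hᵀ + R = [27588/61]
step 1: K = P̄·Hᵀ·S⁻¹ = [-1673/6897; -1745/6897]
step 1: x' = x̄ + K·y = [8117/6897, 2534/6897]
step 1: P' = (I − K·H)·P̄ = [17042/6897 -13696/6897; -13696/6897 17186/6897]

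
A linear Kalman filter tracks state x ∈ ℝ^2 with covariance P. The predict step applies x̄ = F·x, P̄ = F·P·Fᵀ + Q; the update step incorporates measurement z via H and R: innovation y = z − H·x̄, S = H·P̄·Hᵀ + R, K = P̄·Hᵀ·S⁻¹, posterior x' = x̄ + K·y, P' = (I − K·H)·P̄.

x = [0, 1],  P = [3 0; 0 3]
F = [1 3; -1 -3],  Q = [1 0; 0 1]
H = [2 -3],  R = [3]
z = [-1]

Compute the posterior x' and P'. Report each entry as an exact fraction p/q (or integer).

x' = [-67/383, 75/383]
P' = [321/383 138/383; 138/383 337/766]

x̄ = F·x = [3, -3]
P̄ = F·P·Fᵀ + Q = [31 -30; -30 31]
y = z − H·x̄ = [-16]
S = H·P̄·Hᵀ + R = [766]
K = P̄·Hᵀ·S⁻¹ = [76/383; -153/766]
x' = x̄ + K·y = [-67/383, 75/383]
P' = (I − K·H)·P̄ = [321/383 138/383; 138/383 337/766]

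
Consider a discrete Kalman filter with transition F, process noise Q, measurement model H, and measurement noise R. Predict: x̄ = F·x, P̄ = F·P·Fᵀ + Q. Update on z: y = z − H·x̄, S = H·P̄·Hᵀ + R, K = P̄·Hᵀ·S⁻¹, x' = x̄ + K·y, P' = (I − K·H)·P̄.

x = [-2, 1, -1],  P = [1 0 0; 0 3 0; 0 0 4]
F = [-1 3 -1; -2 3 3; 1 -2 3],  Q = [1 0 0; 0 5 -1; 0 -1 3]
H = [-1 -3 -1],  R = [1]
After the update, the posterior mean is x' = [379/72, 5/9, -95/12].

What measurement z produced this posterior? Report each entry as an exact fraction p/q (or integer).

z = [1]

x̄ = F·x = [6, 4, -7]
P̄ = F·P·Fᵀ + Q = [33 17 -31; 17 72 15; -31 15 52]
S = H·P̄·Hᵀ + R = [864]
K = P̄·Hᵀ·S⁻¹ = [-53/864; -31/108; -11/144]
x' − x̄ = [-53/72, -31/9, -11/12] = K·y
y = (KᵀK)⁻¹·Kᵀ·(x' − x̄) = [12]
z = y + H·x̄ = [12] + [-11] = [1]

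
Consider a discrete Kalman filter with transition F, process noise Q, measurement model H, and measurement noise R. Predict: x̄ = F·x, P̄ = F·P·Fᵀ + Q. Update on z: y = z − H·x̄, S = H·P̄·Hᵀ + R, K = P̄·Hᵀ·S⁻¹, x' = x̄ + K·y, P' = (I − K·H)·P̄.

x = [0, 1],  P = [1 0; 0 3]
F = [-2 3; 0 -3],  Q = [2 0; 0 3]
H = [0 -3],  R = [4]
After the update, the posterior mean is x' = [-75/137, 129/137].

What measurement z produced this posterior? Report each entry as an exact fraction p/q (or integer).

x̄ = F·x = [3, -3]
P̄ = F·P·Fᵀ + Q = [33 -27; -27 30]
S = H·P̄·Hᵀ + R = [274]
K = P̄·Hᵀ·S⁻¹ = [81/274; -45/137]
x' − x̄ = [-486/137, 540/137] = K·y
y = (KᵀK)⁻¹·Kᵀ·(x' − x̄) = [-12]
z = y + H·x̄ = [-12] + [9] = [-3]

z = [-3]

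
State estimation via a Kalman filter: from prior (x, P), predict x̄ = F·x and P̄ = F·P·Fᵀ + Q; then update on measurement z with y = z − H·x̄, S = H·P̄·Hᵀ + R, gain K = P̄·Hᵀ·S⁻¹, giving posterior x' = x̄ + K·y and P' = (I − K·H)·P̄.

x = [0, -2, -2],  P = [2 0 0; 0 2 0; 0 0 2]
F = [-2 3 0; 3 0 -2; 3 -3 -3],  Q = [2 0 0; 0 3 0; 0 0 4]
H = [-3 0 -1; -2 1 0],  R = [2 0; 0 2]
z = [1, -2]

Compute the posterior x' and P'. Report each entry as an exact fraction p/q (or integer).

x' = [-1621/2036, -1678/509, 4789/3054]
P' = [995/1018 760/509 -1279/509; 760/509 2046/509 -1872/509; -1279/509 -1872/509 12548/1527]

x̄ = F·x = [-6, 4, 12]
P̄ = F·P·Fᵀ + Q = [28 -12 -30; -12 29 30; -30 30 58]
y = z − H·x̄ = [-5, -18]
S = H·P̄·Hᵀ + R = [132 114; 114 191]
K = P̄·Hᵀ·S⁻¹ = [-427/2036 -235/1018; -204/509 263/509; -1037/3054 343/509]
x' = x̄ + K·y = [-1621/2036, -1678/509, 4789/3054]
P' = (I − K·H)·P̄ = [995/1018 760/509 -1279/509; 760/509 2046/509 -1872/509; -1279/509 -1872/509 12548/1527]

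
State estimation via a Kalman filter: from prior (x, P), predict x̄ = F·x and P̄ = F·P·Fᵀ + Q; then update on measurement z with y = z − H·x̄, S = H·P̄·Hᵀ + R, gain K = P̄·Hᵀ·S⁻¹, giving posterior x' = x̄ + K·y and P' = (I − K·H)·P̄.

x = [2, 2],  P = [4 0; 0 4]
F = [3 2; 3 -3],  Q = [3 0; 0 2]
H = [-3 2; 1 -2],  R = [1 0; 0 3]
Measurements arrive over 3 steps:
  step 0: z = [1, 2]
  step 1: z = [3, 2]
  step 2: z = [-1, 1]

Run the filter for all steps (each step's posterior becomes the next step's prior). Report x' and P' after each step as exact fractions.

step 0: x̄ = F·x = [10, 0]
step 0: P̄ = F·P·Fᵀ + Q = [55 12; 12 74]
step 0: y = z − H·x̄ = [31, -8]
step 0: S = H·P̄·Hᵀ + R = [648 -365; -365 306]
step 0: K = P̄·Hᵀ·S⁻¹ = [-31831/65063 -31377/65063; -15368/65063 -47248/65063]
step 0: x' = x̄ + K·y = [-85115/65063, -98424/65063]
step 0: P' = (I − K·H)·P̄ = [62981/65063 78556/65063; 78556/65063 110150/65063]
step 1: x̄ = F·x = [-452193/65063, 39927/65063]
step 1: P̄ = F·P·Fᵀ + Q = [2145290/65063 -329739/65063; -329739/65063 274297/65063]
step 1: y = z − H·x̄ = [-1241244/65063, 662173/65063]
step 1: S = H·P̄·Hᵀ + R = [24426729/65063 -10170970/65063; -10170970/65063 4756623/65063]
step 1: K = P̄·Hᵀ·S⁻¹ = [-80271188/195811909 -56180376/195811909; -24879139/195811909 -89356049/195811909]
step 1: x' = x̄ + K·y = [-401299851/195811909, -314616586/195811909]
step 1: P' = (I − K·H)·P̄ = [124406158/195811909 146473643/195811909; 146473643/195811909 207270895/195811909]
step 2: x̄ = F·x = [-1833132725/195811909, -260049795/195811909]
step 2: P̄ = F·P·Fᵀ + Q = [4293858445/195811909 -563390877/195811909; -563390877/195811909 740191721/195811909]
step 2: y = z − H·x̄ = [-5175110494/195811909, 1508845044/195811909]
step 2: S = H·P̄·Hᵀ + R = [48561995322/195811909 -20349469235/195811909; -20349469235/195811909 10095624564/195811909]
step 2: K = P̄·Hᵀ·S⁻¹ = [-158907408259/388958848787 -111461696793/388958848787; -48929500277/388958848787 -177367279807/388958848787]
step 2: x' = x̄ + K·y = [-300432325269/388958848787, -590121613315/388958848787]
step 2: P' = (I − K·H)·P̄ = [246646249319/388958848787 290515669849/388958848787; 290515669849/388958848787 411308754635/388958848787]

step 0: x' = [-85115/65063, -98424/65063], P' = [62981/65063 78556/65063; 78556/65063 110150/65063]
step 1: x' = [-401299851/195811909, -314616586/195811909], P' = [124406158/195811909 146473643/195811909; 146473643/195811909 207270895/195811909]
step 2: x' = [-300432325269/388958848787, -590121613315/388958848787], P' = [246646249319/388958848787 290515669849/388958848787; 290515669849/388958848787 411308754635/388958848787]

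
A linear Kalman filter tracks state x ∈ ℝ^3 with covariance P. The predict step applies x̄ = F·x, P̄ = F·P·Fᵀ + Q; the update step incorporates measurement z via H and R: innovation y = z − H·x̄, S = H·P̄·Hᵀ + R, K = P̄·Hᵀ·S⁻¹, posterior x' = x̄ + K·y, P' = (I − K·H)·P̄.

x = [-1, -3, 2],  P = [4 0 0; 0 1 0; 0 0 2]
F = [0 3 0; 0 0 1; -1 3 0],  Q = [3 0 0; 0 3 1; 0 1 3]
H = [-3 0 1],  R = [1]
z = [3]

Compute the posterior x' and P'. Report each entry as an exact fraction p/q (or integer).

x' = [-207/71, 126/71, -392/71]
P' = [123/71 27/71 342/71; 27/71 354/71 82/71; 342/71 82/71 1015/71]

x̄ = F·x = [-9, 2, -8]
P̄ = F·P·Fᵀ + Q = [12 0 9; 0 5 1; 9 1 16]
y = z − H·x̄ = [-16]
S = H·P̄·Hᵀ + R = [71]
K = P̄·Hᵀ·S⁻¹ = [-27/71; 1/71; -11/71]
x' = x̄ + K·y = [-207/71, 126/71, -392/71]
P' = (I − K·H)·P̄ = [123/71 27/71 342/71; 27/71 354/71 82/71; 342/71 82/71 1015/71]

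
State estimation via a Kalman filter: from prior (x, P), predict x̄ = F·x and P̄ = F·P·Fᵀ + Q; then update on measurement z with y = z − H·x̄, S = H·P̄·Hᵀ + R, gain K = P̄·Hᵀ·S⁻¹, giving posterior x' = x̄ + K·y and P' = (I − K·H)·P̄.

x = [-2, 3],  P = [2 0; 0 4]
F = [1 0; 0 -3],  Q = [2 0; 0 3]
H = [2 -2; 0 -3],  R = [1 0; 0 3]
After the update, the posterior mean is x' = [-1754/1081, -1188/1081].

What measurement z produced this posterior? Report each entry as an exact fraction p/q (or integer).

z = [-1, 3]

x̄ = F·x = [-2, -9]
P̄ = F·P·Fᵀ + Q = [4 0; 0 39]
S = H·P̄·Hᵀ + R = [173 234; 234 354]
K = P̄·Hᵀ·S⁻¹ = [472/1081 -312/1081; -39/1081 -663/2162]
x' − x̄ = [408/1081, 8541/1081] = K·y
y = (KᵀK)⁻¹·Kᵀ·(x' − x̄) = [-15, -24]
z = y + H·x̄ = [-15, -24] + [14, 27] = [-1, 3]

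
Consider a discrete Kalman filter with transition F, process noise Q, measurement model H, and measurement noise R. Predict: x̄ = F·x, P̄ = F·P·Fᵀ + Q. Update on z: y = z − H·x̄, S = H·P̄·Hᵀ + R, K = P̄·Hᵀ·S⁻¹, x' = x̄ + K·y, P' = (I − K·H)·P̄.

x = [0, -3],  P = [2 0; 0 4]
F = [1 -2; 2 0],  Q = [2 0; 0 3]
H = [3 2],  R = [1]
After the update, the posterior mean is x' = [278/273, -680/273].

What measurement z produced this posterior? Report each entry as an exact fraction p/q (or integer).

z = [-2]

x̄ = F·x = [6, 0]
P̄ = F·P·Fᵀ + Q = [20 4; 4 11]
S = H·P̄·Hᵀ + R = [273]
K = P̄·Hᵀ·S⁻¹ = [68/273; 34/273]
x' − x̄ = [-1360/273, -680/273] = K·y
y = (KᵀK)⁻¹·Kᵀ·(x' − x̄) = [-20]
z = y + H·x̄ = [-20] + [18] = [-2]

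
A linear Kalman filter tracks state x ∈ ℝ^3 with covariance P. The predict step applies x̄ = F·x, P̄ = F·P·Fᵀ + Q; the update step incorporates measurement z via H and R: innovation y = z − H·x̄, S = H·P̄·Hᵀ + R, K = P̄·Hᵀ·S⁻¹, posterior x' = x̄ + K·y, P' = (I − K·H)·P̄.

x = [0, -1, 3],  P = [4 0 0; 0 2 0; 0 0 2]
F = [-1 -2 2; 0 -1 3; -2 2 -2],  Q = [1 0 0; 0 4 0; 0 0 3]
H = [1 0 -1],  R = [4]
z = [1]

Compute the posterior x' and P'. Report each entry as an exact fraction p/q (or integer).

x̄ = F·x = [8, 10, -8]
P̄ = F·P·Fᵀ + Q = [21 16 -8; 16 24 -16; -8 -16 35]
y = z − H·x̄ = [-15]
S = H·P̄·Hᵀ + R = [76]
K = P̄·Hᵀ·S⁻¹ = [29/76; 8/19; -43/76]
x' = x̄ + K·y = [173/76, 70/19, 37/76]
P' = (I − K·H)·P̄ = [755/76 72/19 639/76; 72/19 200/19 40/19; 639/76 40/19 811/76]

x' = [173/76, 70/19, 37/76]
P' = [755/76 72/19 639/76; 72/19 200/19 40/19; 639/76 40/19 811/76]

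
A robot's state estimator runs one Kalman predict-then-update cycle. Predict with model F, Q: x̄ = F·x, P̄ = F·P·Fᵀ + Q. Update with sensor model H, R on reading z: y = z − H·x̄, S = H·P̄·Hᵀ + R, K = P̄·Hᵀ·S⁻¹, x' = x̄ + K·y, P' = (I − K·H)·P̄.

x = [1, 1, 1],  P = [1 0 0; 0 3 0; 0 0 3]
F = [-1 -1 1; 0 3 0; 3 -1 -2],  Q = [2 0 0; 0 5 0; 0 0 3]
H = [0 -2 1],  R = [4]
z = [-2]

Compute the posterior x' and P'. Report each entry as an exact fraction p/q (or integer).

x' = [-49/65, 293/195, 12/13]
P' = [537/65 -293/65 -114/13; -293/65 911/195 102/13; -114/13 102/13 216/13]

x̄ = F·x = [-1, 3, 0]
P̄ = F·P·Fᵀ + Q = [9 -9 -6; -9 32 -9; -6 -9 27]
y = z − H·x̄ = [4]
S = H·P̄·Hᵀ + R = [195]
K = P̄·Hᵀ·S⁻¹ = [4/65; -73/195; 3/13]
x' = x̄ + K·y = [-49/65, 293/195, 12/13]
P' = (I − K·H)·P̄ = [537/65 -293/65 -114/13; -293/65 911/195 102/13; -114/13 102/13 216/13]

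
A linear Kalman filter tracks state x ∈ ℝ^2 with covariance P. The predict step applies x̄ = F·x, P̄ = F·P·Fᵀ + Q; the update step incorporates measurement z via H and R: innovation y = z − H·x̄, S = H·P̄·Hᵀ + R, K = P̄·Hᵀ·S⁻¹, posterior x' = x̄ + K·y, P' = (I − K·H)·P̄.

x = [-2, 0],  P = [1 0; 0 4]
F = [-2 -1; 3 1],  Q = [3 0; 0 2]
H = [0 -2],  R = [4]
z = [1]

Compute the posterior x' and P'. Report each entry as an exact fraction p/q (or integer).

x' = [9/16, -27/32]
P' = [19/4 -5/8; -5/8 15/16]

x̄ = F·x = [4, -6]
P̄ = F·P·Fᵀ + Q = [11 -10; -10 15]
y = z − H·x̄ = [-11]
S = H·P̄·Hᵀ + R = [64]
K = P̄·Hᵀ·S⁻¹ = [5/16; -15/32]
x' = x̄ + K·y = [9/16, -27/32]
P' = (I − K·H)·P̄ = [19/4 -5/8; -5/8 15/16]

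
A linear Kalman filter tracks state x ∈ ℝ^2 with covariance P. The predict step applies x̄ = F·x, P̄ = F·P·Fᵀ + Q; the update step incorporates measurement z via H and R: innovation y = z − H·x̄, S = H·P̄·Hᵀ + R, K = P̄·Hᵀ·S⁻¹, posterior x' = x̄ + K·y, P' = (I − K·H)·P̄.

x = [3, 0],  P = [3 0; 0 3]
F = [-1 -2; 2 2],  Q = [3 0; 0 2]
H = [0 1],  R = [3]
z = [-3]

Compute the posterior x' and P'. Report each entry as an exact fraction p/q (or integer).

x̄ = F·x = [-3, 6]
P̄ = F·P·Fᵀ + Q = [18 -18; -18 26]
y = z − H·x̄ = [-9]
S = H·P̄·Hᵀ + R = [29]
K = P̄·Hᵀ·S⁻¹ = [-18/29; 26/29]
x' = x̄ + K·y = [75/29, -60/29]
P' = (I − K·H)·P̄ = [198/29 -54/29; -54/29 78/29]

x' = [75/29, -60/29]
P' = [198/29 -54/29; -54/29 78/29]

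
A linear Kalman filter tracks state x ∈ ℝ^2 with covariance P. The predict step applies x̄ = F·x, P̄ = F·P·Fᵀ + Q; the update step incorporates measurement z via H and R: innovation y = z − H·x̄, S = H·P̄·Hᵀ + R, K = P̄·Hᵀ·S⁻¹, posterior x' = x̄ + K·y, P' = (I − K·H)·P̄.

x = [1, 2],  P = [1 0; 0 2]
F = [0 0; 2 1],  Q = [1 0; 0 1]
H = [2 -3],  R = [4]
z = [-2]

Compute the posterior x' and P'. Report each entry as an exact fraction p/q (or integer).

x' = [20/71, 74/71]
P' = [67/71 42/71; 42/71 56/71]

x̄ = F·x = [0, 4]
P̄ = F·P·Fᵀ + Q = [1 0; 0 7]
y = z − H·x̄ = [10]
S = H·P̄·Hᵀ + R = [71]
K = P̄·Hᵀ·S⁻¹ = [2/71; -21/71]
x' = x̄ + K·y = [20/71, 74/71]
P' = (I − K·H)·P̄ = [67/71 42/71; 42/71 56/71]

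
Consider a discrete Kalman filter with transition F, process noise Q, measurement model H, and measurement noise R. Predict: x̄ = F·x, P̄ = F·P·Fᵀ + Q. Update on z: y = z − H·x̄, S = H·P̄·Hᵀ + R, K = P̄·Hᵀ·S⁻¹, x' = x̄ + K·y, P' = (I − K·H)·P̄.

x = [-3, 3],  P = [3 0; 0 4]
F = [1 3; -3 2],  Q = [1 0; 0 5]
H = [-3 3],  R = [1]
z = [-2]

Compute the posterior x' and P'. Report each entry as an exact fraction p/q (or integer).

x̄ = F·x = [6, 15]
P̄ = F·P·Fᵀ + Q = [40 15; 15 48]
y = z − H·x̄ = [-29]
S = H·P̄·Hᵀ + R = [523]
K = P̄·Hᵀ·S⁻¹ = [-75/523; 99/523]
x' = x̄ + K·y = [5313/523, 4974/523]
P' = (I − K·H)·P̄ = [15295/523 15270/523; 15270/523 15303/523]

x' = [5313/523, 4974/523]
P' = [15295/523 15270/523; 15270/523 15303/523]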